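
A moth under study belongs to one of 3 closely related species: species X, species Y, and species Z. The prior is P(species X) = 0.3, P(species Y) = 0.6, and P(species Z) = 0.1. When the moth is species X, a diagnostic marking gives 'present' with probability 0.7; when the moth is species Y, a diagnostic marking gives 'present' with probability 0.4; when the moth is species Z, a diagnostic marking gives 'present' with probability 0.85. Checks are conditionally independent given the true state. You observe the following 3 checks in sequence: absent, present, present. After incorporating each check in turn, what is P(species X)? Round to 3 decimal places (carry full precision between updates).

Apply Bayes' rule sequentially, carrying P(species X) forward.
After 'absent': normaliser = 0.3·0.3000 + 0.6·0.6000 + 0.15·0.1000; P(species X) ≈ 0.1935, P(species Y) ≈ 0.7742, P(species Z) ≈ 0.0323
After 'present': normaliser = 0.7·0.1935 + 0.4·0.7742 + 0.85·0.0323; P(species X) ≈ 0.2867, P(species Y) ≈ 0.6553, P(species Z) ≈ 0.0580
After 'present': normaliser = 0.7·0.2867 + 0.4·0.6553 + 0.85·0.0580; P(species X) ≈ 0.3919, P(species Y) ≈ 0.5118, P(species Z) ≈ 0.0963

0.392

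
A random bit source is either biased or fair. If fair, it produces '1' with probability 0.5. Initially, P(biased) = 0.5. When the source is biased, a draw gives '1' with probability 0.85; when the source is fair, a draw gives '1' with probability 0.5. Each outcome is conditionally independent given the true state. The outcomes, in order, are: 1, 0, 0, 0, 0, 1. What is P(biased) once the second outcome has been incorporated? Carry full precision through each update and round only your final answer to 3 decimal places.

0.338

Apply Bayes' rule sequentially, carrying P(biased) forward.
After '1': P(biased) = 0.85·0.5000 / (0.85·0.5000 + 0.5·0.5000) ≈ 0.6296
After '0': P(biased) = 0.15·0.6296 / (0.15·0.6296 + 0.5·0.3704) ≈ 0.3377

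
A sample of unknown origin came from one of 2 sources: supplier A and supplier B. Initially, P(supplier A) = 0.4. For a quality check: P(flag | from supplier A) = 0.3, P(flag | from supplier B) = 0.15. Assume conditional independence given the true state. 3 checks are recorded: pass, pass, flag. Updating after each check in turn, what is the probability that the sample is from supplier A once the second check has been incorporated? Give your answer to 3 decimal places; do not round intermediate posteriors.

After 'pass': P(supplier A) = 0.7·0.4000 / (0.7·0.4000 + 0.85·0.6000) ≈ 0.3544
After 'pass': P(supplier A) = 0.7·0.3544 / (0.7·0.3544 + 0.85·0.6456) ≈ 0.3114

0.311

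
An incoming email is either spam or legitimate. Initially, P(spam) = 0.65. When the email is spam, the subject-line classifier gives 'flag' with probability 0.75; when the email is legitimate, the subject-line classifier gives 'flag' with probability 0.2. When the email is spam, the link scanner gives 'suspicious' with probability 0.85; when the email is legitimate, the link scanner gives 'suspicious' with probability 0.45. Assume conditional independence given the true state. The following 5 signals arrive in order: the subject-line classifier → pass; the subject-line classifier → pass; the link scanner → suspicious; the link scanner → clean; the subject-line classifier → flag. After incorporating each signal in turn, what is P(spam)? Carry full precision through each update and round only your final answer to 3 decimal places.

Each posterior becomes the prior for the next update.
After the subject-line classifier='pass': P(spam) = 0.25·0.6500 / (0.25·0.6500 + 0.8·0.3500) ≈ 0.3672
After the subject-line classifier='pass': P(spam) = 0.25·0.3672 / (0.25·0.3672 + 0.8·0.6328) ≈ 0.1535
After the link scanner='suspicious': P(spam) = 0.85·0.1535 / (0.85·0.1535 + 0.45·0.8465) ≈ 0.2552
After the link scanner='clean': P(spam) = 0.15·0.2552 / (0.15·0.2552 + 0.55·0.7448) ≈ 0.0854
After the subject-line classifier='flag': P(spam) = 0.75·0.0854 / (0.75·0.0854 + 0.2·0.9146) ≈ 0.2595

0.259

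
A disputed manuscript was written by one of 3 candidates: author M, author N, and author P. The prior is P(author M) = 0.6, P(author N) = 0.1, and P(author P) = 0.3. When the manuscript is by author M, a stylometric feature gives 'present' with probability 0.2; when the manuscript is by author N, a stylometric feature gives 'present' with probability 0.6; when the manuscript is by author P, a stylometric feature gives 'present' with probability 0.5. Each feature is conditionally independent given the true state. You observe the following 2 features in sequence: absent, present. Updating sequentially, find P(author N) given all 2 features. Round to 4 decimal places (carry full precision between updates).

After 'absent': normaliser = 0.8·0.6000 + 0.4·0.1000 + 0.5·0.3000; P(author M) ≈ 0.7164, P(author N) ≈ 0.0597, P(author P) ≈ 0.2239
After 'present': normaliser = 0.2·0.7164 + 0.6·0.0597 + 0.5·0.2239; P(author M) ≈ 0.4923, P(author N) ≈ 0.1231, P(author P) ≈ 0.3846

0.1231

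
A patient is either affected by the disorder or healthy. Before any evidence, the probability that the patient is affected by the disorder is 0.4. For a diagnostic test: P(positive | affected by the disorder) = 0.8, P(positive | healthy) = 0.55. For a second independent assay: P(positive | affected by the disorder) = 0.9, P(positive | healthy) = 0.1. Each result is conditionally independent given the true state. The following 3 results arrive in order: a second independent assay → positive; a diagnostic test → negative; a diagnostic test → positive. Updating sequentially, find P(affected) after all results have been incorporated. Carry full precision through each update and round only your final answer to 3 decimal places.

After a second independent assay='positive': P(affected) = 0.9·0.4000 / (0.9·0.4000 + 0.1·0.6000) ≈ 0.8571
After a diagnostic test='negative': P(affected) = 0.2·0.8571 / (0.2·0.8571 + 0.45·0.1429) ≈ 0.7273
After a diagnostic test='positive': P(affected) = 0.8·0.7273 / (0.8·0.7273 + 0.55·0.2727) ≈ 0.7950

0.795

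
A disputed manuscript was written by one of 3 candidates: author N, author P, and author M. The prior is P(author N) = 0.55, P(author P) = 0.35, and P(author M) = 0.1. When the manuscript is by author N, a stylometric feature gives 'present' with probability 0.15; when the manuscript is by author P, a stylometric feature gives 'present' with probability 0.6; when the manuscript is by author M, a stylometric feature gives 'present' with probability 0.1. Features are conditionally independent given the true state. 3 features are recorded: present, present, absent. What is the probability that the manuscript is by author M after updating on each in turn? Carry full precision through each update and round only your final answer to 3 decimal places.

0.015

Apply Bayes' rule sequentially, carrying P(author M) forward.
After 'present': normaliser = 0.15·0.5500 + 0.6·0.3500 + 0.1·0.1000; P(author N) ≈ 0.2727, P(author P) ≈ 0.6942, P(author M) ≈ 0.0331
After 'present': normaliser = 0.15·0.2727 + 0.6·0.6942 + 0.1·0.0331; P(author N) ≈ 0.0888, P(author P) ≈ 0.9040, P(author M) ≈ 0.0072
After 'absent': normaliser = 0.85·0.0888 + 0.4·0.9040 + 0.9·0.0072; P(author N) ≈ 0.1702, P(author P) ≈ 0.8153, P(author M) ≈ 0.0146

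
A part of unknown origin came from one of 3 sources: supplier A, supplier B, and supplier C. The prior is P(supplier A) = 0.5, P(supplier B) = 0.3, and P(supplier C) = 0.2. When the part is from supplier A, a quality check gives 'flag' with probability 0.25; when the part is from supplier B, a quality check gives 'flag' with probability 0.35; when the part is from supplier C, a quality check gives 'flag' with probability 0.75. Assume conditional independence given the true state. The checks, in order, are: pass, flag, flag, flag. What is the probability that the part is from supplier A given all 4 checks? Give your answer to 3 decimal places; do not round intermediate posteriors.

After 'pass': normaliser = 0.75·0.5000 + 0.65·0.3000 + 0.25·0.2000; P(supplier A) ≈ 0.6048, P(supplier B) ≈ 0.3145, P(supplier C) ≈ 0.0806
After 'flag': normaliser = 0.25·0.6048 + 0.35·0.3145 + 0.75·0.0806; P(supplier A) ≈ 0.4699, P(supplier B) ≈ 0.3421, P(supplier C) ≈ 0.1880
After 'flag': normaliser = 0.25·0.4699 + 0.35·0.3421 + 0.75·0.1880; P(supplier A) ≈ 0.3106, P(supplier B) ≈ 0.3166, P(supplier C) ≈ 0.3728
After 'flag': normaliser = 0.25·0.3106 + 0.35·0.3166 + 0.75·0.3728; P(supplier A) ≈ 0.1659, P(supplier B) ≈ 0.2368, P(supplier C) ≈ 0.5973

0.166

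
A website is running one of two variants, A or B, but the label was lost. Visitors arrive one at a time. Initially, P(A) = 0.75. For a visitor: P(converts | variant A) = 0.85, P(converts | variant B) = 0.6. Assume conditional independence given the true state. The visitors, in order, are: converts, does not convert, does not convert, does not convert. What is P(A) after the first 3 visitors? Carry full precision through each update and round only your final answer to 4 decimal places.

After 'converts': P(A) = 0.85·0.7500 / (0.85·0.7500 + 0.6·0.2500) ≈ 0.8095
After 'does not convert': P(A) = 0.15·0.8095 / (0.15·0.8095 + 0.4·0.1905) ≈ 0.6145
After 'does not convert': P(A) = 0.15·0.6145 / (0.15·0.6145 + 0.4·0.3855) ≈ 0.3741

0.3741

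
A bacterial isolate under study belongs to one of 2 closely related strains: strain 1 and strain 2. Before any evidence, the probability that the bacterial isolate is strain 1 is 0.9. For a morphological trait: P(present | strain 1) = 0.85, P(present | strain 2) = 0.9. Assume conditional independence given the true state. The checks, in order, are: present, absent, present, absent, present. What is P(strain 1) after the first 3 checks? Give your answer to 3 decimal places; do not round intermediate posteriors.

0.923

Apply Bayes' rule sequentially, carrying P(strain 1) forward.
After 'present': P(strain 1) = 0.85·0.9000 / (0.85·0.9000 + 0.9·0.1000) ≈ 0.8947
After 'absent': P(strain 1) = 0.15·0.8947 / (0.15·0.8947 + 0.1·0.1053) ≈ 0.9273
After 'present': P(strain 1) = 0.85·0.9273 / (0.85·0.9273 + 0.9·0.0727) ≈ 0.9233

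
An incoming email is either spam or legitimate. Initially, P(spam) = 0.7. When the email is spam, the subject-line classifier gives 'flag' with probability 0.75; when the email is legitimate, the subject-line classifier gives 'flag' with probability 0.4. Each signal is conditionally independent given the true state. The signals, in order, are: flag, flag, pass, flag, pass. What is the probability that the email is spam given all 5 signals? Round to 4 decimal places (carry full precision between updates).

After 'flag': P(spam) = 0.75·0.7000 / (0.75·0.7000 + 0.4·0.3000) ≈ 0.8140
After 'flag': P(spam) = 0.75·0.8140 / (0.75·0.8140 + 0.4·0.1860) ≈ 0.8913
After 'pass': P(spam) = 0.25·0.8913 / (0.25·0.8913 + 0.6·0.1087) ≈ 0.7737
After 'flag': P(spam) = 0.75·0.7737 / (0.75·0.7737 + 0.4·0.2263) ≈ 0.8650
After 'pass': P(spam) = 0.25·0.8650 / (0.25·0.8650 + 0.6·0.1350) ≈ 0.7275

0.7275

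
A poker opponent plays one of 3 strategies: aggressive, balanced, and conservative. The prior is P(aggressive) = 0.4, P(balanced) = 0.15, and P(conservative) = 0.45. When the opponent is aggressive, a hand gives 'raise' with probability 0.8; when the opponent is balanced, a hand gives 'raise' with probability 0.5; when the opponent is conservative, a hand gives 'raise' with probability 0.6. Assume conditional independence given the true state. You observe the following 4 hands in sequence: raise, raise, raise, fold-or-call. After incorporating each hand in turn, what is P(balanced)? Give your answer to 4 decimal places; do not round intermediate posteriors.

0.1051

After 'raise': normaliser = 0.8·0.4000 + 0.5·0.1500 + 0.6·0.4500; P(aggressive) ≈ 0.4812, P(balanced) ≈ 0.1128, P(conservative) ≈ 0.4060
After 'raise': normaliser = 0.8·0.4812 + 0.5·0.1128 + 0.6·0.4060; P(aggressive) ≈ 0.5620, P(balanced) ≈ 0.0823, P(conservative) ≈ 0.3557
After 'raise': normaliser = 0.8·0.5620 + 0.5·0.0823 + 0.6·0.3557; P(aggressive) ≈ 0.6385, P(balanced) ≈ 0.0585, P(conservative) ≈ 0.3030
After 'fold-or-call': normaliser = 0.2·0.6385 + 0.5·0.0585 + 0.4·0.3030; P(aggressive) ≈ 0.4591, P(balanced) ≈ 0.1051, P(conservative) ≈ 0.4358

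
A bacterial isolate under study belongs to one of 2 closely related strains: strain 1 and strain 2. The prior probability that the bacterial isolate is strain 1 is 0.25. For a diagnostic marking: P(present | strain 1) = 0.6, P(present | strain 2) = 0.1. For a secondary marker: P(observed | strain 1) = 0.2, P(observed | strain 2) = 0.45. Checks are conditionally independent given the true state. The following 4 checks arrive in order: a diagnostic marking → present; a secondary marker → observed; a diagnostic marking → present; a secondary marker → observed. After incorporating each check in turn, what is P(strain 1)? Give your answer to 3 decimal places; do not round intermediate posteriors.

After a diagnostic marking='present': P(strain 1) = 0.6·0.2500 / (0.6·0.2500 + 0.1·0.7500) ≈ 0.6667
After a secondary marker='observed': P(strain 1) = 0.2·0.6667 / (0.2·0.6667 + 0.45·0.3333) ≈ 0.4706
After a diagnostic marking='present': P(strain 1) = 0.6·0.4706 / (0.6·0.4706 + 0.1·0.5294) ≈ 0.8421
After a secondary marker='observed': P(strain 1) = 0.2·0.8421 / (0.2·0.8421 + 0.45·0.1579) ≈ 0.7033

0.703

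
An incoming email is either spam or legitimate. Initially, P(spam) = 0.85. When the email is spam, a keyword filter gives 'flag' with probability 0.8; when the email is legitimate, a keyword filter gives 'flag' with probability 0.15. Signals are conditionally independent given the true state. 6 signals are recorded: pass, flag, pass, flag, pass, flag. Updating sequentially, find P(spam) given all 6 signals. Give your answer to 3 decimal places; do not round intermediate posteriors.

After 'pass': P(spam) = 0.2·0.8500 / (0.2·0.8500 + 0.85·0.1500) ≈ 0.5714
After 'flag': P(spam) = 0.8·0.5714 / (0.8·0.5714 + 0.15·0.4286) ≈ 0.8767
After 'pass': P(spam) = 0.2·0.8767 / (0.2·0.8767 + 0.85·0.1233) ≈ 0.6259
After 'flag': P(spam) = 0.8·0.6259 / (0.8·0.6259 + 0.15·0.3741) ≈ 0.8992
After 'pass': P(spam) = 0.2·0.8992 / (0.2·0.8992 + 0.85·0.1008) ≈ 0.6774
After 'flag': P(spam) = 0.8·0.6774 / (0.8·0.6774 + 0.15·0.3226) ≈ 0.9180

0.918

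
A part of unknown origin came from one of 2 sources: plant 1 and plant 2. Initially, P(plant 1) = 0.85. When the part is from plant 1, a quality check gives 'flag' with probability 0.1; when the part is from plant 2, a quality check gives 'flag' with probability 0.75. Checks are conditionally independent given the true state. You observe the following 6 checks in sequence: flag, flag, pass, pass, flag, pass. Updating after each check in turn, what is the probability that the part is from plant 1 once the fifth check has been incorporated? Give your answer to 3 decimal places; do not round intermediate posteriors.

After 'flag': P(plant 1) = 0.1·0.8500 / (0.1·0.8500 + 0.75·0.1500) ≈ 0.4304
After 'flag': P(plant 1) = 0.1·0.4304 / (0.1·0.4304 + 0.75·0.5696) ≈ 0.0915
After 'pass': P(plant 1) = 0.9·0.0915 / (0.9·0.0915 + 0.25·0.9085) ≈ 0.2661
After 'pass': P(plant 1) = 0.9·0.2661 / (0.9·0.2661 + 0.25·0.7339) ≈ 0.5663
After 'flag': P(plant 1) = 0.1·0.5663 / (0.1·0.5663 + 0.75·0.4337) ≈ 0.1483

0.148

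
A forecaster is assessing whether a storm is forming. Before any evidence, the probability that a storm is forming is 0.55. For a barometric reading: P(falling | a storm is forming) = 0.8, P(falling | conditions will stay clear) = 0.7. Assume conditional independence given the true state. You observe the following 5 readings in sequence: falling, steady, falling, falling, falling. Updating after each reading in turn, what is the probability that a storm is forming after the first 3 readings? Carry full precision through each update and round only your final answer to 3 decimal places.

0.516

After 'falling': P(storm) = 0.8·0.5500 / (0.8·0.5500 + 0.7·0.4500) ≈ 0.5828
After 'steady': P(storm) = 0.2·0.5828 / (0.2·0.5828 + 0.3·0.4172) ≈ 0.4822
After 'falling': P(storm) = 0.8·0.4822 / (0.8·0.4822 + 0.7·0.5178) ≈ 0.5156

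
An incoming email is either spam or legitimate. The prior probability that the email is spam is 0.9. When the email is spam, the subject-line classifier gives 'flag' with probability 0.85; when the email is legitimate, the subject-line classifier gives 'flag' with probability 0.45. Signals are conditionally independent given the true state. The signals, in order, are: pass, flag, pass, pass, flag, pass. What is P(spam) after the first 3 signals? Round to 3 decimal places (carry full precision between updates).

0.558

After 'pass': P(spam) = 0.15·0.9000 / (0.15·0.9000 + 0.55·0.1000) ≈ 0.7105
After 'flag': P(spam) = 0.85·0.7105 / (0.85·0.7105 + 0.45·0.2895) ≈ 0.8226
After 'pass': P(spam) = 0.15·0.8226 / (0.15·0.8226 + 0.55·0.1774) ≈ 0.5584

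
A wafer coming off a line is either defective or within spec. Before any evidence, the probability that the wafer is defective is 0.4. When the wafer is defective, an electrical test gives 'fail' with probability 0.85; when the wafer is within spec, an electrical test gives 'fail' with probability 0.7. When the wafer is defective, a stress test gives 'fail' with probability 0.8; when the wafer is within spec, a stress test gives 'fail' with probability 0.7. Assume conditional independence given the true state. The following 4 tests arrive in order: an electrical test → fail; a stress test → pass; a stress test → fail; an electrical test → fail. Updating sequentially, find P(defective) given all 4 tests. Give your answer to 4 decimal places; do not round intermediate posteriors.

0.4282

After an electrical test='fail': P(defective) = 0.85·0.4000 / (0.85·0.4000 + 0.7·0.6000) ≈ 0.4474
After a stress test='pass': P(defective) = 0.2·0.4474 / (0.2·0.4474 + 0.3·0.5526) ≈ 0.3505
After a stress test='fail': P(defective) = 0.8·0.3505 / (0.8·0.3505 + 0.7·0.6495) ≈ 0.3815
After an electrical test='fail': P(defective) = 0.85·0.3815 / (0.85·0.3815 + 0.7·0.6185) ≈ 0.4282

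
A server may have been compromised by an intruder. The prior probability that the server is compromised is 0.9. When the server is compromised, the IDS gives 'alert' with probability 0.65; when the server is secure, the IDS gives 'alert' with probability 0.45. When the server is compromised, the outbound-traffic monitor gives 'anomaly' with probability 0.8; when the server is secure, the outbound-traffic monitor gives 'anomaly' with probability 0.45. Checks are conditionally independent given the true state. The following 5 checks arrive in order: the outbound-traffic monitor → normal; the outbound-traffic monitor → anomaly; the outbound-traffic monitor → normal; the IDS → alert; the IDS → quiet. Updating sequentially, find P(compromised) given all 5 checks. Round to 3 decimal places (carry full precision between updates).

0.660

Apply Bayes' rule sequentially, carrying P(compromised) forward.
After the outbound-traffic monitor='normal': P(compromised) = 0.2·0.9000 / (0.2·0.9000 + 0.55·0.1000) ≈ 0.7660
After the outbound-traffic monitor='anomaly': P(compromised) = 0.8·0.7660 / (0.8·0.7660 + 0.45·0.2340) ≈ 0.8533
After the outbound-traffic monitor='normal': P(compromised) = 0.2·0.8533 / (0.2·0.8533 + 0.55·0.1467) ≈ 0.6790
After the IDS='alert': P(compromised) = 0.65·0.6790 / (0.65·0.6790 + 0.45·0.3210) ≈ 0.7535
After the IDS='quiet': P(compromised) = 0.35·0.7535 / (0.35·0.7535 + 0.55·0.2465) ≈ 0.6604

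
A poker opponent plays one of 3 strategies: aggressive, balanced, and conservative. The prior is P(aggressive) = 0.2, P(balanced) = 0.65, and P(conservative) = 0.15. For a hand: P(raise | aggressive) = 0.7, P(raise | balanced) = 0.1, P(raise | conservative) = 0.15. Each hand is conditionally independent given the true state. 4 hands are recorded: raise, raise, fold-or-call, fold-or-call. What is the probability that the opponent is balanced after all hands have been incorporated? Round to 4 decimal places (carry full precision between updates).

Apply Bayes' rule sequentially, carrying P(balanced) forward.
After 'raise': normaliser = 0.7·0.2000 + 0.1·0.6500 + 0.15·0.1500; P(aggressive) ≈ 0.6154, P(balanced) ≈ 0.2857, P(conservative) ≈ 0.0989
After 'raise': normaliser = 0.7·0.6154 + 0.1·0.2857 + 0.15·0.0989; P(aggressive) ≈ 0.9085, P(balanced) ≈ 0.0603, P(conservative) ≈ 0.0313
After 'fold-or-call': normaliser = 0.3·0.9085 + 0.9·0.0603 + 0.85·0.0313; P(aggressive) ≈ 0.7713, P(balanced) ≈ 0.1535, P(conservative) ≈ 0.0753
After 'fold-or-call': normaliser = 0.3·0.7713 + 0.9·0.1535 + 0.85·0.0753; P(aggressive) ≈ 0.5338, P(balanced) ≈ 0.3186, P(conservative) ≈ 0.1476

0.3186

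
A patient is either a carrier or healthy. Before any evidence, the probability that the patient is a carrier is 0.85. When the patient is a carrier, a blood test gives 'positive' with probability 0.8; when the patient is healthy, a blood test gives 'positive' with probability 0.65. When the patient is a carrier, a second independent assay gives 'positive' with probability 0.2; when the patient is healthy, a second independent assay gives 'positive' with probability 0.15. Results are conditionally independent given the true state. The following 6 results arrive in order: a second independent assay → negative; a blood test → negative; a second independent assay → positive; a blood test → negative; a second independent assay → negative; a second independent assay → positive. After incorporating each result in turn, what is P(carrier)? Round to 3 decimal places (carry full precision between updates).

After a second independent assay='negative': P(carrier) = 0.8·0.8500 / (0.8·0.8500 + 0.85·0.1500) ≈ 0.8421
After a blood test='negative': P(carrier) = 0.2·0.8421 / (0.2·0.8421 + 0.35·0.1579) ≈ 0.7529
After a second independent assay='positive': P(carrier) = 0.2·0.7529 / (0.2·0.7529 + 0.15·0.2471) ≈ 0.8025
After a blood test='negative': P(carrier) = 0.2·0.8025 / (0.2·0.8025 + 0.35·0.1975) ≈ 0.6990
After a second independent assay='negative': P(carrier) = 0.8·0.6990 / (0.8·0.6990 + 0.85·0.3010) ≈ 0.6861
After a second independent assay='positive': P(carrier) = 0.2·0.6861 / (0.2·0.6861 + 0.15·0.3139) ≈ 0.7445

0.744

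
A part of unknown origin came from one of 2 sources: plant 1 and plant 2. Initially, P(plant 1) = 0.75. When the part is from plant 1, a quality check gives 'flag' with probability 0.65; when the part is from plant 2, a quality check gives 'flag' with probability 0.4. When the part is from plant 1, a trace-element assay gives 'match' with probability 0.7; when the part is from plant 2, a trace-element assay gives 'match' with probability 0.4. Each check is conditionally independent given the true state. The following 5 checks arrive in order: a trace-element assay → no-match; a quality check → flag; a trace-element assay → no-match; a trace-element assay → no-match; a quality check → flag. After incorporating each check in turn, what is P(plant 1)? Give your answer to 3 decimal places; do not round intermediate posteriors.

Apply Bayes' rule sequentially, carrying P(plant 1) forward.
After a trace-element assay='no-match': P(plant 1) = 0.3·0.7500 / (0.3·0.7500 + 0.6·0.2500) ≈ 0.6000
After a quality check='flag': P(plant 1) = 0.65·0.6000 / (0.65·0.6000 + 0.4·0.4000) ≈ 0.7091
After a trace-element assay='no-match': P(plant 1) = 0.3·0.7091 / (0.3·0.7091 + 0.6·0.2909) ≈ 0.5493
After a trace-element assay='no-match': P(plant 1) = 0.3·0.5493 / (0.3·0.5493 + 0.6·0.4507) ≈ 0.3786
After a quality check='flag': P(plant 1) = 0.65·0.3786 / (0.65·0.3786 + 0.4·0.6214) ≈ 0.4975

0.498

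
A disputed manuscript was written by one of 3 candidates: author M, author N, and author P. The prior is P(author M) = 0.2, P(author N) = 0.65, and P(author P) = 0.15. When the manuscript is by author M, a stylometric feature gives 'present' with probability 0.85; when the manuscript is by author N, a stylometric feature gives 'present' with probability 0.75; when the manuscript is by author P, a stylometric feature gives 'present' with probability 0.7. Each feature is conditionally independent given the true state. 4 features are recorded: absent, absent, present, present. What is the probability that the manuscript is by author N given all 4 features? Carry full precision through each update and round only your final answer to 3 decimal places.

After 'absent': normaliser = 0.15·0.2000 + 0.25·0.6500 + 0.3·0.1500; P(author M) ≈ 0.1263, P(author N) ≈ 0.6842, P(author P) ≈ 0.1895
After 'absent': normaliser = 0.15·0.1263 + 0.25·0.6842 + 0.3·0.1895; P(author M) ≈ 0.0768, P(author N) ≈ 0.6930, P(author P) ≈ 0.2303
After 'present': normaliser = 0.85·0.0768 + 0.75·0.6930 + 0.7·0.2303; P(author M) ≈ 0.0874, P(author N) ≈ 0.6965, P(author P) ≈ 0.2160
After 'present': normaliser = 0.85·0.0874 + 0.75·0.6965 + 0.7·0.2160; P(author M) ≈ 0.0994, P(author N) ≈ 0.6984, P(author P) ≈ 0.2022

0.698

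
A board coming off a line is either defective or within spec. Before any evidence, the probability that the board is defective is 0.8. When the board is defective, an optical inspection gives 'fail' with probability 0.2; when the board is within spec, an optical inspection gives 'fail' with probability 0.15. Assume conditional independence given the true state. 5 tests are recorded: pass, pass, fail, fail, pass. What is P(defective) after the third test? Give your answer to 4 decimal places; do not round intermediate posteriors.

0.8253

After 'pass': P(defective) = 0.8·0.8000 / (0.8·0.8000 + 0.85·0.2000) ≈ 0.7901
After 'pass': P(defective) = 0.8·0.7901 / (0.8·0.7901 + 0.85·0.2099) ≈ 0.7799
After 'fail': P(defective) = 0.2·0.7799 / (0.2·0.7799 + 0.15·0.2201) ≈ 0.8253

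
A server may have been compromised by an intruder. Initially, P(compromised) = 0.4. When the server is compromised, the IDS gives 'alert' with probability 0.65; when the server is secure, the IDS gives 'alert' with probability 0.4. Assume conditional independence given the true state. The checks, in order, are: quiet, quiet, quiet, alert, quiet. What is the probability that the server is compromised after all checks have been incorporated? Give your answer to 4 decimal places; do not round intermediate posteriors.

After 'quiet': P(compromised) = 0.35·0.4000 / (0.35·0.4000 + 0.6·0.6000) ≈ 0.2800
After 'quiet': P(compromised) = 0.35·0.2800 / (0.35·0.2800 + 0.6·0.7200) ≈ 0.1849
After 'quiet': P(compromised) = 0.35·0.1849 / (0.35·0.1849 + 0.6·0.8151) ≈ 0.1169
After 'alert': P(compromised) = 0.65·0.1169 / (0.65·0.1169 + 0.4·0.8831) ≈ 0.1770
After 'quiet': P(compromised) = 0.35·0.1770 / (0.35·0.1770 + 0.6·0.8230) ≈ 0.1115

0.1115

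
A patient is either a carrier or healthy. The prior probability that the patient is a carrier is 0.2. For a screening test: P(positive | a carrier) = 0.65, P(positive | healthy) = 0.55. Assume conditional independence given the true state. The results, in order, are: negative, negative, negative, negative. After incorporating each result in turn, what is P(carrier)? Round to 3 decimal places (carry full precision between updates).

0.084

After 'negative': P(carrier) = 0.35·0.2000 / (0.35·0.2000 + 0.45·0.8000) ≈ 0.1628
After 'negative': P(carrier) = 0.35·0.1628 / (0.35·0.1628 + 0.45·0.8372) ≈ 0.1314
After 'negative': P(carrier) = 0.35·0.1314 / (0.35·0.1314 + 0.45·0.8686) ≈ 0.1052
After 'negative': P(carrier) = 0.35·0.1052 / (0.35·0.1052 + 0.45·0.8948) ≈ 0.0838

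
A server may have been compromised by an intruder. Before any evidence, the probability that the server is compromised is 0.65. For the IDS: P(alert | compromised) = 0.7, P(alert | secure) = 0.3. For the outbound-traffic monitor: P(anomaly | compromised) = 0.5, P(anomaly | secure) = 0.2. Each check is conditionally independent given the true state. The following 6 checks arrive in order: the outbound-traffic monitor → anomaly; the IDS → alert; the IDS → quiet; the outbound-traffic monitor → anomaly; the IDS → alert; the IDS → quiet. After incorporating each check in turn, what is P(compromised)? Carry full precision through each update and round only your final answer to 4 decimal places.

After the outbound-traffic monitor='anomaly': P(compromised) = 0.5·0.6500 / (0.5·0.6500 + 0.2·0.3500) ≈ 0.8228
After the IDS='alert': P(compromised) = 0.7·0.8228 / (0.7·0.8228 + 0.3·0.1772) ≈ 0.9155
After the IDS='quiet': P(compromised) = 0.3·0.9155 / (0.3·0.9155 + 0.7·0.0845) ≈ 0.8228
After the outbound-traffic monitor='anomaly': P(compromised) = 0.5·0.8228 / (0.5·0.8228 + 0.2·0.1772) ≈ 0.9207
After the IDS='alert': P(compromised) = 0.7·0.9207 / (0.7·0.9207 + 0.3·0.0793) ≈ 0.9644
After the IDS='quiet': P(compromised) = 0.3·0.9644 / (0.3·0.9644 + 0.7·0.0356) ≈ 0.9207

0.9207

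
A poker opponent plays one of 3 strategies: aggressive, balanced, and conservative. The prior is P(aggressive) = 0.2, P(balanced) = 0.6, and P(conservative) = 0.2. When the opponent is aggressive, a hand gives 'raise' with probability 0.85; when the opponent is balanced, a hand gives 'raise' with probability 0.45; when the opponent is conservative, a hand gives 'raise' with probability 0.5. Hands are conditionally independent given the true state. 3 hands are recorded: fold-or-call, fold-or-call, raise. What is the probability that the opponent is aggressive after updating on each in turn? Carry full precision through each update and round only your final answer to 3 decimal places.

0.035

After 'fold-or-call': normaliser = 0.15·0.2000 + 0.55·0.6000 + 0.5·0.2000; P(aggressive) ≈ 0.0652, P(balanced) ≈ 0.7174, P(conservative) ≈ 0.2174
After 'fold-or-call': normaliser = 0.15·0.0652 + 0.55·0.7174 + 0.5·0.2174; P(aggressive) ≈ 0.0191, P(balanced) ≈ 0.7691, P(conservative) ≈ 0.2119
After 'raise': normaliser = 0.85·0.0191 + 0.45·0.7691 + 0.5·0.2119; P(aggressive) ≈ 0.0346, P(balanced) ≈ 0.7391, P(conservative) ≈ 0.2262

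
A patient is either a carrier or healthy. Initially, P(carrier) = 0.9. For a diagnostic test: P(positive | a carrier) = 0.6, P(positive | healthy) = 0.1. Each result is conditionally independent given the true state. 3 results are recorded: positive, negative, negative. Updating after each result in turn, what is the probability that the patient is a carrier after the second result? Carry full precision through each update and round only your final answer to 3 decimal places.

Apply Bayes' rule sequentially, carrying P(carrier) forward.
After 'positive': P(carrier) = 0.6·0.9000 / (0.6·0.9000 + 0.1·0.1000) ≈ 0.9818
After 'negative': P(carrier) = 0.4·0.9818 / (0.4·0.9818 + 0.9·0.0182) ≈ 0.9600

0.960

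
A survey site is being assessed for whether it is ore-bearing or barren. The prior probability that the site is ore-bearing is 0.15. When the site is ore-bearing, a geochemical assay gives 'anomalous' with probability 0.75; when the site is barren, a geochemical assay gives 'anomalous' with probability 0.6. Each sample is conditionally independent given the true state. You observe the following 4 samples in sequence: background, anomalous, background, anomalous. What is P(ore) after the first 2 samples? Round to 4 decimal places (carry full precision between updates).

0.1212

After 'background': P(ore) = 0.25·0.1500 / (0.25·0.1500 + 0.4·0.8500) ≈ 0.0993
After 'anomalous': P(ore) = 0.75·0.0993 / (0.75·0.0993 + 0.6·0.9007) ≈ 0.1212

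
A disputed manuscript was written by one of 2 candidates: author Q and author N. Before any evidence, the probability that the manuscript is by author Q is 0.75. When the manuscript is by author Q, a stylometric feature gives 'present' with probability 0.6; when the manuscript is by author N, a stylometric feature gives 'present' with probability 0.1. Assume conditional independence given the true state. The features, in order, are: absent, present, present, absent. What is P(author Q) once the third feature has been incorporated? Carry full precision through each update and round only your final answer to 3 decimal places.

Apply Bayes' rule sequentially, carrying P(author Q) forward.
After 'absent': P(author Q) = 0.4·0.7500 / (0.4·0.7500 + 0.9·0.2500) ≈ 0.5714
After 'present': P(author Q) = 0.6·0.5714 / (0.6·0.5714 + 0.1·0.4286) ≈ 0.8889
After 'present': P(author Q) = 0.6·0.8889 / (0.6·0.8889 + 0.1·0.1111) ≈ 0.9796

0.980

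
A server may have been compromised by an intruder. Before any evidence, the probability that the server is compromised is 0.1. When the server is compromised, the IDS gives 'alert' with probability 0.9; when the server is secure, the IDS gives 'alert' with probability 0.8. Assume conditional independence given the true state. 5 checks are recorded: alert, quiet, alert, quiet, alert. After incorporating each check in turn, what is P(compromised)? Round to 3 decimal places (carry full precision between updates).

0.038

After 'alert': P(compromised) = 0.9·0.1000 / (0.9·0.1000 + 0.8·0.9000) ≈ 0.1111
After 'quiet': P(compromised) = 0.1·0.1111 / (0.1·0.1111 + 0.2·0.8889) ≈ 0.0588
After 'alert': P(compromised) = 0.9·0.0588 / (0.9·0.0588 + 0.8·0.9412) ≈ 0.0657
After 'quiet': P(compromised) = 0.1·0.0657 / (0.1·0.0657 + 0.2·0.9343) ≈ 0.0340
After 'alert': P(compromised) = 0.9·0.0340 / (0.9·0.0340 + 0.8·0.9660) ≈ 0.0380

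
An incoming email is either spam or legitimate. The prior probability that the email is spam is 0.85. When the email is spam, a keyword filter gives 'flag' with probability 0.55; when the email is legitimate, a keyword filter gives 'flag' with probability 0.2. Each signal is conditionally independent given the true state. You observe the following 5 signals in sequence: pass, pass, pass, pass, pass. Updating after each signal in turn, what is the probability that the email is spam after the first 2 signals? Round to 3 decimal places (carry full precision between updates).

After 'pass': P(spam) = 0.45·0.8500 / (0.45·0.8500 + 0.8·0.1500) ≈ 0.7612
After 'pass': P(spam) = 0.45·0.7612 / (0.45·0.7612 + 0.8·0.2388) ≈ 0.6420

0.642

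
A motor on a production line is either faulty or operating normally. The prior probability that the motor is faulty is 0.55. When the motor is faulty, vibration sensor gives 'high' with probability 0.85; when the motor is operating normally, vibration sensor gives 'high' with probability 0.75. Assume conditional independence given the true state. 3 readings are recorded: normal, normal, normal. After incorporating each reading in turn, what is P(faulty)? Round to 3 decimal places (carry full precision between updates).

0.209

After 'normal': P(faulty) = 0.15·0.5500 / (0.15·0.5500 + 0.25·0.4500) ≈ 0.4231
After 'normal': P(faulty) = 0.15·0.4231 / (0.15·0.4231 + 0.25·0.5769) ≈ 0.3056
After 'normal': P(faulty) = 0.15·0.3056 / (0.15·0.3056 + 0.25·0.6944) ≈ 0.2089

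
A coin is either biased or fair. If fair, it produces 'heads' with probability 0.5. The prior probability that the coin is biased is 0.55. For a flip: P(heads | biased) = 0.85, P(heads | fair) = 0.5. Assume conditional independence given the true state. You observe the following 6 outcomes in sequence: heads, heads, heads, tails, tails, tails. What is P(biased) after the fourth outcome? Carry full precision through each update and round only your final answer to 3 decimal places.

Apply Bayes' rule sequentially, carrying P(biased) forward.
After 'heads': P(biased) = 0.85·0.5500 / (0.85·0.5500 + 0.5·0.4500) ≈ 0.6751
After 'heads': P(biased) = 0.85·0.6751 / (0.85·0.6751 + 0.5·0.3249) ≈ 0.7794
After 'heads': P(biased) = 0.85·0.7794 / (0.85·0.7794 + 0.5·0.2206) ≈ 0.8572
After 'tails': P(biased) = 0.15·0.8572 / (0.15·0.8572 + 0.5·0.1428) ≈ 0.6430

0.643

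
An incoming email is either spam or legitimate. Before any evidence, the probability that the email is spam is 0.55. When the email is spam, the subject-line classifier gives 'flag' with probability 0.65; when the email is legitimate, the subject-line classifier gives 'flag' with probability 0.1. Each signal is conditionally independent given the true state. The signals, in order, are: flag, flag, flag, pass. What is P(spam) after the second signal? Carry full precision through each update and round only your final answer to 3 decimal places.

After 'flag': P(spam) = 0.65·0.5500 / (0.65·0.5500 + 0.1·0.4500) ≈ 0.8882
After 'flag': P(spam) = 0.65·0.8882 / (0.65·0.8882 + 0.1·0.1118) ≈ 0.9810

0.981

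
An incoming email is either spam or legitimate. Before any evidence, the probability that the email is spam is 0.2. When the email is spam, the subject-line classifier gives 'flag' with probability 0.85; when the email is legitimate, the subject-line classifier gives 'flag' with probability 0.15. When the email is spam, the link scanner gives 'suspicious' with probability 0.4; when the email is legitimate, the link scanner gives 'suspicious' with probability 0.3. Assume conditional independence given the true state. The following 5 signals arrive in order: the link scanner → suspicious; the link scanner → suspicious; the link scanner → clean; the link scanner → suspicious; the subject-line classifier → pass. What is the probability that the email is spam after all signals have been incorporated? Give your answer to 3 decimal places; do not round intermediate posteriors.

0.082

After the link scanner='suspicious': P(spam) = 0.4·0.2000 / (0.4·0.2000 + 0.3·0.8000) ≈ 0.2500
After the link scanner='suspicious': P(spam) = 0.4·0.2500 / (0.4·0.2500 + 0.3·0.7500) ≈ 0.3077
After the link scanner='clean': P(spam) = 0.6·0.3077 / (0.6·0.3077 + 0.7·0.6923) ≈ 0.2759
After the link scanner='suspicious': P(spam) = 0.4·0.2759 / (0.4·0.2759 + 0.3·0.7241) ≈ 0.3368
After the subject-line classifier='pass': P(spam) = 0.15·0.3368 / (0.15·0.3368 + 0.85·0.6632) ≈ 0.0823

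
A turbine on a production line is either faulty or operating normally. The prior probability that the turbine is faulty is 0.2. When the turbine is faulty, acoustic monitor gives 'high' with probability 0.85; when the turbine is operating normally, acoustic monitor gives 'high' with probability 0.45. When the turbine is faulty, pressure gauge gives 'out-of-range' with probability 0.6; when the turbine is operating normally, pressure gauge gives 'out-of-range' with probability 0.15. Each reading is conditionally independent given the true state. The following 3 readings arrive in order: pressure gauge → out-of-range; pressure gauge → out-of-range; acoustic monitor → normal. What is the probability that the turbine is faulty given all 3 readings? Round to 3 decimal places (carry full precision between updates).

0.522

After pressure gauge='out-of-range': P(faulty) = 0.6·0.2000 / (0.6·0.2000 + 0.15·0.8000) ≈ 0.5000
After pressure gauge='out-of-range': P(faulty) = 0.6·0.5000 / (0.6·0.5000 + 0.15·0.5000) ≈ 0.8000
After acoustic monitor='normal': P(faulty) = 0.15·0.8000 / (0.15·0.8000 + 0.55·0.2000) ≈ 0.5217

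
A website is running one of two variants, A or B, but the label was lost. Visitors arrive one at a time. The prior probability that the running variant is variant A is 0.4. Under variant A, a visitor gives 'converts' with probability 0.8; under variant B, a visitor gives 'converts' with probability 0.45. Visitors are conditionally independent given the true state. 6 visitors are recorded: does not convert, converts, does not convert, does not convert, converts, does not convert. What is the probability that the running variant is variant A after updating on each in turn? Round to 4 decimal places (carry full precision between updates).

0.0355

Each posterior becomes the prior for the next update.
After 'does not convert': P(A) = 0.2·0.4000 / (0.2·0.4000 + 0.55·0.6000) ≈ 0.1951
After 'converts': P(A) = 0.8·0.1951 / (0.8·0.1951 + 0.45·0.8049) ≈ 0.3012
After 'does not convert': P(A) = 0.2·0.3012 / (0.2·0.3012 + 0.55·0.6988) ≈ 0.1355
After 'does not convert': P(A) = 0.2·0.1355 / (0.2·0.1355 + 0.55·0.8645) ≈ 0.0539
After 'converts': P(A) = 0.8·0.0539 / (0.8·0.0539 + 0.45·0.9461) ≈ 0.0920
After 'does not convert': P(A) = 0.2·0.0920 / (0.2·0.0920 + 0.55·0.9080) ≈ 0.0355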